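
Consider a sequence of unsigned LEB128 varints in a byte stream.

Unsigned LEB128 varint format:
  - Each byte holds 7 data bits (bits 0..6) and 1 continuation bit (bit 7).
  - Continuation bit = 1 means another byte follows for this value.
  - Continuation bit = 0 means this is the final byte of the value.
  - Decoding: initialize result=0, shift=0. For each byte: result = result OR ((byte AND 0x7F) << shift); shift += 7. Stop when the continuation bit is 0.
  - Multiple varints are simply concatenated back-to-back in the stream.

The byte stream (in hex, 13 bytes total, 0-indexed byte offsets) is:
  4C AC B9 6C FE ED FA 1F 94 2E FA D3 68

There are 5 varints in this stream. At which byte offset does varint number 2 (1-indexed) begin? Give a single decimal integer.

Answer: 1

Derivation:
  byte[0]=0x4C cont=0 payload=0x4C=76: acc |= 76<<0 -> acc=76 shift=7 [end]
Varint 1: bytes[0:1] = 4C -> value 76 (1 byte(s))
  byte[1]=0xAC cont=1 payload=0x2C=44: acc |= 44<<0 -> acc=44 shift=7
  byte[2]=0xB9 cont=1 payload=0x39=57: acc |= 57<<7 -> acc=7340 shift=14
  byte[3]=0x6C cont=0 payload=0x6C=108: acc |= 108<<14 -> acc=1776812 shift=21 [end]
Varint 2: bytes[1:4] = AC B9 6C -> value 1776812 (3 byte(s))
  byte[4]=0xFE cont=1 payload=0x7E=126: acc |= 126<<0 -> acc=126 shift=7
  byte[5]=0xED cont=1 payload=0x6D=109: acc |= 109<<7 -> acc=14078 shift=14
  byte[6]=0xFA cont=1 payload=0x7A=122: acc |= 122<<14 -> acc=2012926 shift=21
  byte[7]=0x1F cont=0 payload=0x1F=31: acc |= 31<<21 -> acc=67024638 shift=28 [end]
Varint 3: bytes[4:8] = FE ED FA 1F -> value 67024638 (4 byte(s))
  byte[8]=0x94 cont=1 payload=0x14=20: acc |= 20<<0 -> acc=20 shift=7
  byte[9]=0x2E cont=0 payload=0x2E=46: acc |= 46<<7 -> acc=5908 shift=14 [end]
Varint 4: bytes[8:10] = 94 2E -> value 5908 (2 byte(s))
  byte[10]=0xFA cont=1 payload=0x7A=122: acc |= 122<<0 -> acc=122 shift=7
  byte[11]=0xD3 cont=1 payload=0x53=83: acc |= 83<<7 -> acc=10746 shift=14
  byte[12]=0x68 cont=0 payload=0x68=104: acc |= 104<<14 -> acc=1714682 shift=21 [end]
Varint 5: bytes[10:13] = FA D3 68 -> value 1714682 (3 byte(s))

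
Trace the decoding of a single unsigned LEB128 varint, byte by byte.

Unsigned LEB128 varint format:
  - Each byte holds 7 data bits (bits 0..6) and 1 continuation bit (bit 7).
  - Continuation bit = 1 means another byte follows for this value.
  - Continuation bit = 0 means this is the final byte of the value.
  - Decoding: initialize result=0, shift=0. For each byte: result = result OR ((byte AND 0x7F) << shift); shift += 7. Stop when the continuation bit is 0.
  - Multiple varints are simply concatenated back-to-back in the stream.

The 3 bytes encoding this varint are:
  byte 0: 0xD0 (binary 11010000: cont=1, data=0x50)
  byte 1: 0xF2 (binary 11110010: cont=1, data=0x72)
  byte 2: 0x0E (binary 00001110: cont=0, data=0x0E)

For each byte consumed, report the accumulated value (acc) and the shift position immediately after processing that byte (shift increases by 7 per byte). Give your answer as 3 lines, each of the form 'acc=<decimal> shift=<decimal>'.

byte 0=0xD0: payload=0x50=80, contrib = 80<<0 = 80; acc -> 80, shift -> 7
byte 1=0xF2: payload=0x72=114, contrib = 114<<7 = 14592; acc -> 14672, shift -> 14
byte 2=0x0E: payload=0x0E=14, contrib = 14<<14 = 229376; acc -> 244048, shift -> 21

Answer: acc=80 shift=7
acc=14672 shift=14
acc=244048 shift=21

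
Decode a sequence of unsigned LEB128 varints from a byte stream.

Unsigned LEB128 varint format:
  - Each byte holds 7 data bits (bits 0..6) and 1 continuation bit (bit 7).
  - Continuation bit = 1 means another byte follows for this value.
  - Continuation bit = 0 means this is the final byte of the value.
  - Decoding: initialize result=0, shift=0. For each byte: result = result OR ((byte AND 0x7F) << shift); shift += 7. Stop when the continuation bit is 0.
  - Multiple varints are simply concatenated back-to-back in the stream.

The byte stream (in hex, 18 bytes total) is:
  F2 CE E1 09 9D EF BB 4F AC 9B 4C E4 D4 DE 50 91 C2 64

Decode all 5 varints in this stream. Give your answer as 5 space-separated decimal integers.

Answer: 20473714 166655901 1248684 169323108 1646865

Derivation:
  byte[0]=0xF2 cont=1 payload=0x72=114: acc |= 114<<0 -> acc=114 shift=7
  byte[1]=0xCE cont=1 payload=0x4E=78: acc |= 78<<7 -> acc=10098 shift=14
  byte[2]=0xE1 cont=1 payload=0x61=97: acc |= 97<<14 -> acc=1599346 shift=21
  byte[3]=0x09 cont=0 payload=0x09=9: acc |= 9<<21 -> acc=20473714 shift=28 [end]
Varint 1: bytes[0:4] = F2 CE E1 09 -> value 20473714 (4 byte(s))
  byte[4]=0x9D cont=1 payload=0x1D=29: acc |= 29<<0 -> acc=29 shift=7
  byte[5]=0xEF cont=1 payload=0x6F=111: acc |= 111<<7 -> acc=14237 shift=14
  byte[6]=0xBB cont=1 payload=0x3B=59: acc |= 59<<14 -> acc=980893 shift=21
  byte[7]=0x4F cont=0 payload=0x4F=79: acc |= 79<<21 -> acc=166655901 shift=28 [end]
Varint 2: bytes[4:8] = 9D EF BB 4F -> value 166655901 (4 byte(s))
  byte[8]=0xAC cont=1 payload=0x2C=44: acc |= 44<<0 -> acc=44 shift=7
  byte[9]=0x9B cont=1 payload=0x1B=27: acc |= 27<<7 -> acc=3500 shift=14
  byte[10]=0x4C cont=0 payload=0x4C=76: acc |= 76<<14 -> acc=1248684 shift=21 [end]
Varint 3: bytes[8:11] = AC 9B 4C -> value 1248684 (3 byte(s))
  byte[11]=0xE4 cont=1 payload=0x64=100: acc |= 100<<0 -> acc=100 shift=7
  byte[12]=0xD4 cont=1 payload=0x54=84: acc |= 84<<7 -> acc=10852 shift=14
  byte[13]=0xDE cont=1 payload=0x5E=94: acc |= 94<<14 -> acc=1550948 shift=21
  byte[14]=0x50 cont=0 payload=0x50=80: acc |= 80<<21 -> acc=169323108 shift=28 [end]
Varint 4: bytes[11:15] = E4 D4 DE 50 -> value 169323108 (4 byte(s))
  byte[15]=0x91 cont=1 payload=0x11=17: acc |= 17<<0 -> acc=17 shift=7
  byte[16]=0xC2 cont=1 payload=0x42=66: acc |= 66<<7 -> acc=8465 shift=14
  byte[17]=0x64 cont=0 payload=0x64=100: acc |= 100<<14 -> acc=1646865 shift=21 [end]
Varint 5: bytes[15:18] = 91 C2 64 -> value 1646865 (3 byte(s))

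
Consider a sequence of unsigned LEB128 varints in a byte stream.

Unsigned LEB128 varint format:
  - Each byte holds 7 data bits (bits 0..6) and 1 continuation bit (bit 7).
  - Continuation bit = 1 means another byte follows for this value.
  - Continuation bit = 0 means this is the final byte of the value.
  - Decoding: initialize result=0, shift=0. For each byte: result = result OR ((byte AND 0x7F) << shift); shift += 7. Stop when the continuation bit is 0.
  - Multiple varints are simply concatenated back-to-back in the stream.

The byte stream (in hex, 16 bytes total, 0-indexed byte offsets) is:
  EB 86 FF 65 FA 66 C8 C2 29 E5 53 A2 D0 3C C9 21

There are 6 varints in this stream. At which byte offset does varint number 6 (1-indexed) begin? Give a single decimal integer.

Answer: 14

Derivation:
  byte[0]=0xEB cont=1 payload=0x6B=107: acc |= 107<<0 -> acc=107 shift=7
  byte[1]=0x86 cont=1 payload=0x06=6: acc |= 6<<7 -> acc=875 shift=14
  byte[2]=0xFF cont=1 payload=0x7F=127: acc |= 127<<14 -> acc=2081643 shift=21
  byte[3]=0x65 cont=0 payload=0x65=101: acc |= 101<<21 -> acc=213893995 shift=28 [end]
Varint 1: bytes[0:4] = EB 86 FF 65 -> value 213893995 (4 byte(s))
  byte[4]=0xFA cont=1 payload=0x7A=122: acc |= 122<<0 -> acc=122 shift=7
  byte[5]=0x66 cont=0 payload=0x66=102: acc |= 102<<7 -> acc=13178 shift=14 [end]
Varint 2: bytes[4:6] = FA 66 -> value 13178 (2 byte(s))
  byte[6]=0xC8 cont=1 payload=0x48=72: acc |= 72<<0 -> acc=72 shift=7
  byte[7]=0xC2 cont=1 payload=0x42=66: acc |= 66<<7 -> acc=8520 shift=14
  byte[8]=0x29 cont=0 payload=0x29=41: acc |= 41<<14 -> acc=680264 shift=21 [end]
Varint 3: bytes[6:9] = C8 C2 29 -> value 680264 (3 byte(s))
  byte[9]=0xE5 cont=1 payload=0x65=101: acc |= 101<<0 -> acc=101 shift=7
  byte[10]=0x53 cont=0 payload=0x53=83: acc |= 83<<7 -> acc=10725 shift=14 [end]
Varint 4: bytes[9:11] = E5 53 -> value 10725 (2 byte(s))
  byte[11]=0xA2 cont=1 payload=0x22=34: acc |= 34<<0 -> acc=34 shift=7
  byte[12]=0xD0 cont=1 payload=0x50=80: acc |= 80<<7 -> acc=10274 shift=14
  byte[13]=0x3C cont=0 payload=0x3C=60: acc |= 60<<14 -> acc=993314 shift=21 [end]
Varint 5: bytes[11:14] = A2 D0 3C -> value 993314 (3 byte(s))
  byte[14]=0xC9 cont=1 payload=0x49=73: acc |= 73<<0 -> acc=73 shift=7
  byte[15]=0x21 cont=0 payload=0x21=33: acc |= 33<<7 -> acc=4297 shift=14 [end]
Varint 6: bytes[14:16] = C9 21 -> value 4297 (2 byte(s))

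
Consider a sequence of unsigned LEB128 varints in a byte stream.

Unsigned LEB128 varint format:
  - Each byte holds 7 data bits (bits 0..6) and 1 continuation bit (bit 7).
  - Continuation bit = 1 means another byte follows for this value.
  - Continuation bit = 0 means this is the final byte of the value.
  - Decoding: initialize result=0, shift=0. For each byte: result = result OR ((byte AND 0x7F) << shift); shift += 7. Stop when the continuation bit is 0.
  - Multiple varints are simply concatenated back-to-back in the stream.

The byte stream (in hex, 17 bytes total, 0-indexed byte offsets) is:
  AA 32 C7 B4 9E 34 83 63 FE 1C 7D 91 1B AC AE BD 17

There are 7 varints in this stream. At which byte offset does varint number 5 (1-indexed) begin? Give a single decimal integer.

  byte[0]=0xAA cont=1 payload=0x2A=42: acc |= 42<<0 -> acc=42 shift=7
  byte[1]=0x32 cont=0 payload=0x32=50: acc |= 50<<7 -> acc=6442 shift=14 [end]
Varint 1: bytes[0:2] = AA 32 -> value 6442 (2 byte(s))
  byte[2]=0xC7 cont=1 payload=0x47=71: acc |= 71<<0 -> acc=71 shift=7
  byte[3]=0xB4 cont=1 payload=0x34=52: acc |= 52<<7 -> acc=6727 shift=14
  byte[4]=0x9E cont=1 payload=0x1E=30: acc |= 30<<14 -> acc=498247 shift=21
  byte[5]=0x34 cont=0 payload=0x34=52: acc |= 52<<21 -> acc=109550151 shift=28 [end]
Varint 2: bytes[2:6] = C7 B4 9E 34 -> value 109550151 (4 byte(s))
  byte[6]=0x83 cont=1 payload=0x03=3: acc |= 3<<0 -> acc=3 shift=7
  byte[7]=0x63 cont=0 payload=0x63=99: acc |= 99<<7 -> acc=12675 shift=14 [end]
Varint 3: bytes[6:8] = 83 63 -> value 12675 (2 byte(s))
  byte[8]=0xFE cont=1 payload=0x7E=126: acc |= 126<<0 -> acc=126 shift=7
  byte[9]=0x1C cont=0 payload=0x1C=28: acc |= 28<<7 -> acc=3710 shift=14 [end]
Varint 4: bytes[8:10] = FE 1C -> value 3710 (2 byte(s))
  byte[10]=0x7D cont=0 payload=0x7D=125: acc |= 125<<0 -> acc=125 shift=7 [end]
Varint 5: bytes[10:11] = 7D -> value 125 (1 byte(s))
  byte[11]=0x91 cont=1 payload=0x11=17: acc |= 17<<0 -> acc=17 shift=7
  byte[12]=0x1B cont=0 payload=0x1B=27: acc |= 27<<7 -> acc=3473 shift=14 [end]
Varint 6: bytes[11:13] = 91 1B -> value 3473 (2 byte(s))
  byte[13]=0xAC cont=1 payload=0x2C=44: acc |= 44<<0 -> acc=44 shift=7
  byte[14]=0xAE cont=1 payload=0x2E=46: acc |= 46<<7 -> acc=5932 shift=14
  byte[15]=0xBD cont=1 payload=0x3D=61: acc |= 61<<14 -> acc=1005356 shift=21
  byte[16]=0x17 cont=0 payload=0x17=23: acc |= 23<<21 -> acc=49239852 shift=28 [end]
Varint 7: bytes[13:17] = AC AE BD 17 -> value 49239852 (4 byte(s))

Answer: 10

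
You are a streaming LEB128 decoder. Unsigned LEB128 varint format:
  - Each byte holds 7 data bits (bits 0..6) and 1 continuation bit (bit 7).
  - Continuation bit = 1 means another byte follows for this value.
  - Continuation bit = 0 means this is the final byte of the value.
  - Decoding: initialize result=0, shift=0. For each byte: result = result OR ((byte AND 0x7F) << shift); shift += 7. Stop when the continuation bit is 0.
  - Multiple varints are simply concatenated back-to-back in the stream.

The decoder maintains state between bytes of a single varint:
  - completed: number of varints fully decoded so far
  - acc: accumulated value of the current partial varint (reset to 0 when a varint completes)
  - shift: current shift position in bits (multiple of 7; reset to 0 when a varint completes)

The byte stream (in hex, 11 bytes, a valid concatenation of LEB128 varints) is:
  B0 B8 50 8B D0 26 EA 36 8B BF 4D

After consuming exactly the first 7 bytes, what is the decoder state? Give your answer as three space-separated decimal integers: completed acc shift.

byte[0]=0xB0 cont=1 payload=0x30: acc |= 48<<0 -> completed=0 acc=48 shift=7
byte[1]=0xB8 cont=1 payload=0x38: acc |= 56<<7 -> completed=0 acc=7216 shift=14
byte[2]=0x50 cont=0 payload=0x50: varint #1 complete (value=1317936); reset -> completed=1 acc=0 shift=0
byte[3]=0x8B cont=1 payload=0x0B: acc |= 11<<0 -> completed=1 acc=11 shift=7
byte[4]=0xD0 cont=1 payload=0x50: acc |= 80<<7 -> completed=1 acc=10251 shift=14
byte[5]=0x26 cont=0 payload=0x26: varint #2 complete (value=632843); reset -> completed=2 acc=0 shift=0
byte[6]=0xEA cont=1 payload=0x6A: acc |= 106<<0 -> completed=2 acc=106 shift=7

Answer: 2 106 7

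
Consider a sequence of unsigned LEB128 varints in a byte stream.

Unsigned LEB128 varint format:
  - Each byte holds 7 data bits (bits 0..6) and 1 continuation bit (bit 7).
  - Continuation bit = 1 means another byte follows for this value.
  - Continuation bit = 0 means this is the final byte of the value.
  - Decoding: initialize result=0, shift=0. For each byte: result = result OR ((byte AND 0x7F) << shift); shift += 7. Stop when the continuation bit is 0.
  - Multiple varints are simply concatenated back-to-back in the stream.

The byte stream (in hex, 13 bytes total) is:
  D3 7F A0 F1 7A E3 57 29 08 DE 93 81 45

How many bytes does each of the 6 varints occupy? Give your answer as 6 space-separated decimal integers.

  byte[0]=0xD3 cont=1 payload=0x53=83: acc |= 83<<0 -> acc=83 shift=7
  byte[1]=0x7F cont=0 payload=0x7F=127: acc |= 127<<7 -> acc=16339 shift=14 [end]
Varint 1: bytes[0:2] = D3 7F -> value 16339 (2 byte(s))
  byte[2]=0xA0 cont=1 payload=0x20=32: acc |= 32<<0 -> acc=32 shift=7
  byte[3]=0xF1 cont=1 payload=0x71=113: acc |= 113<<7 -> acc=14496 shift=14
  byte[4]=0x7A cont=0 payload=0x7A=122: acc |= 122<<14 -> acc=2013344 shift=21 [end]
Varint 2: bytes[2:5] = A0 F1 7A -> value 2013344 (3 byte(s))
  byte[5]=0xE3 cont=1 payload=0x63=99: acc |= 99<<0 -> acc=99 shift=7
  byte[6]=0x57 cont=0 payload=0x57=87: acc |= 87<<7 -> acc=11235 shift=14 [end]
Varint 3: bytes[5:7] = E3 57 -> value 11235 (2 byte(s))
  byte[7]=0x29 cont=0 payload=0x29=41: acc |= 41<<0 -> acc=41 shift=7 [end]
Varint 4: bytes[7:8] = 29 -> value 41 (1 byte(s))
  byte[8]=0x08 cont=0 payload=0x08=8: acc |= 8<<0 -> acc=8 shift=7 [end]
Varint 5: bytes[8:9] = 08 -> value 8 (1 byte(s))
  byte[9]=0xDE cont=1 payload=0x5E=94: acc |= 94<<0 -> acc=94 shift=7
  byte[10]=0x93 cont=1 payload=0x13=19: acc |= 19<<7 -> acc=2526 shift=14
  byte[11]=0x81 cont=1 payload=0x01=1: acc |= 1<<14 -> acc=18910 shift=21
  byte[12]=0x45 cont=0 payload=0x45=69: acc |= 69<<21 -> acc=144722398 shift=28 [end]
Varint 6: bytes[9:13] = DE 93 81 45 -> value 144722398 (4 byte(s))

Answer: 2 3 2 1 1 4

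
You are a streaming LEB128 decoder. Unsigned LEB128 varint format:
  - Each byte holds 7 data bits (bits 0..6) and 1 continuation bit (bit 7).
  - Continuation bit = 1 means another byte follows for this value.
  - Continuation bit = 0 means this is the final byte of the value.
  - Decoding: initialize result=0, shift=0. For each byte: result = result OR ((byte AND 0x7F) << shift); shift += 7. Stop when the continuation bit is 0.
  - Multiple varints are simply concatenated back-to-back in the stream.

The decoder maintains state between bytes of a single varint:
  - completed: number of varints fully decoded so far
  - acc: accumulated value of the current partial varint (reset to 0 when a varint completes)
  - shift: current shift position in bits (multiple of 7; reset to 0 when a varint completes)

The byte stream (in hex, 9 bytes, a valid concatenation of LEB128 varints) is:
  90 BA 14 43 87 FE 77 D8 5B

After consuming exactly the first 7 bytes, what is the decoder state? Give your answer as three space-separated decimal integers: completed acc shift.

byte[0]=0x90 cont=1 payload=0x10: acc |= 16<<0 -> completed=0 acc=16 shift=7
byte[1]=0xBA cont=1 payload=0x3A: acc |= 58<<7 -> completed=0 acc=7440 shift=14
byte[2]=0x14 cont=0 payload=0x14: varint #1 complete (value=335120); reset -> completed=1 acc=0 shift=0
byte[3]=0x43 cont=0 payload=0x43: varint #2 complete (value=67); reset -> completed=2 acc=0 shift=0
byte[4]=0x87 cont=1 payload=0x07: acc |= 7<<0 -> completed=2 acc=7 shift=7
byte[5]=0xFE cont=1 payload=0x7E: acc |= 126<<7 -> completed=2 acc=16135 shift=14
byte[6]=0x77 cont=0 payload=0x77: varint #3 complete (value=1965831); reset -> completed=3 acc=0 shift=0

Answer: 3 0 0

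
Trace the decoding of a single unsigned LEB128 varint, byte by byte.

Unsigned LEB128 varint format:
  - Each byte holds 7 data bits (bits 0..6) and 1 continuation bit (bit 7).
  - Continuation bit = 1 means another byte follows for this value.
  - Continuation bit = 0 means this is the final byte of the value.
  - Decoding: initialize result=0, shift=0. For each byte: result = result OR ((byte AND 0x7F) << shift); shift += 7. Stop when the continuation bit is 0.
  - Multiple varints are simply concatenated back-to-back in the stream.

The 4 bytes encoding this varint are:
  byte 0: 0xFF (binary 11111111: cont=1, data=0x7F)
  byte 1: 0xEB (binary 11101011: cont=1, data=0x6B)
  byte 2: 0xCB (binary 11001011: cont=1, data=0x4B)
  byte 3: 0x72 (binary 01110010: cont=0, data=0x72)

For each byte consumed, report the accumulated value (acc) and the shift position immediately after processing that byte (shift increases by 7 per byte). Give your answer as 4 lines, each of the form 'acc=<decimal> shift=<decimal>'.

Answer: acc=127 shift=7
acc=13823 shift=14
acc=1242623 shift=21
acc=240317951 shift=28

Derivation:
byte 0=0xFF: payload=0x7F=127, contrib = 127<<0 = 127; acc -> 127, shift -> 7
byte 1=0xEB: payload=0x6B=107, contrib = 107<<7 = 13696; acc -> 13823, shift -> 14
byte 2=0xCB: payload=0x4B=75, contrib = 75<<14 = 1228800; acc -> 1242623, shift -> 21
byte 3=0x72: payload=0x72=114, contrib = 114<<21 = 239075328; acc -> 240317951, shift -> 28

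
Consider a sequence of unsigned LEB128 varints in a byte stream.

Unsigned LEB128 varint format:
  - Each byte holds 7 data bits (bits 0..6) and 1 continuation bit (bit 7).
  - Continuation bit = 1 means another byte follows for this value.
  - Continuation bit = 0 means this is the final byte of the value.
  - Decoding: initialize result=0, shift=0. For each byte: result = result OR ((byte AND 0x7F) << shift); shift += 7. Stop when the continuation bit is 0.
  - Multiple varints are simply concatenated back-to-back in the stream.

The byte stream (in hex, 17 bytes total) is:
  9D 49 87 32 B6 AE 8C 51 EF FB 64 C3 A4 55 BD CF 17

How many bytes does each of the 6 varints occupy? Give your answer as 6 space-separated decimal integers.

Answer: 2 2 4 3 3 3

Derivation:
  byte[0]=0x9D cont=1 payload=0x1D=29: acc |= 29<<0 -> acc=29 shift=7
  byte[1]=0x49 cont=0 payload=0x49=73: acc |= 73<<7 -> acc=9373 shift=14 [end]
Varint 1: bytes[0:2] = 9D 49 -> value 9373 (2 byte(s))
  byte[2]=0x87 cont=1 payload=0x07=7: acc |= 7<<0 -> acc=7 shift=7
  byte[3]=0x32 cont=0 payload=0x32=50: acc |= 50<<7 -> acc=6407 shift=14 [end]
Varint 2: bytes[2:4] = 87 32 -> value 6407 (2 byte(s))
  byte[4]=0xB6 cont=1 payload=0x36=54: acc |= 54<<0 -> acc=54 shift=7
  byte[5]=0xAE cont=1 payload=0x2E=46: acc |= 46<<7 -> acc=5942 shift=14
  byte[6]=0x8C cont=1 payload=0x0C=12: acc |= 12<<14 -> acc=202550 shift=21
  byte[7]=0x51 cont=0 payload=0x51=81: acc |= 81<<21 -> acc=170071862 shift=28 [end]
Varint 3: bytes[4:8] = B6 AE 8C 51 -> value 170071862 (4 byte(s))
  byte[8]=0xEF cont=1 payload=0x6F=111: acc |= 111<<0 -> acc=111 shift=7
  byte[9]=0xFB cont=1 payload=0x7B=123: acc |= 123<<7 -> acc=15855 shift=14
  byte[10]=0x64 cont=0 payload=0x64=100: acc |= 100<<14 -> acc=1654255 shift=21 [end]
Varint 4: bytes[8:11] = EF FB 64 -> value 1654255 (3 byte(s))
  byte[11]=0xC3 cont=1 payload=0x43=67: acc |= 67<<0 -> acc=67 shift=7
  byte[12]=0xA4 cont=1 payload=0x24=36: acc |= 36<<7 -> acc=4675 shift=14
  byte[13]=0x55 cont=0 payload=0x55=85: acc |= 85<<14 -> acc=1397315 shift=21 [end]
Varint 5: bytes[11:14] = C3 A4 55 -> value 1397315 (3 byte(s))
  byte[14]=0xBD cont=1 payload=0x3D=61: acc |= 61<<0 -> acc=61 shift=7
  byte[15]=0xCF cont=1 payload=0x4F=79: acc |= 79<<7 -> acc=10173 shift=14
  byte[16]=0x17 cont=0 payload=0x17=23: acc |= 23<<14 -> acc=387005 shift=21 [end]
Varint 6: bytes[14:17] = BD CF 17 -> value 387005 (3 byte(s))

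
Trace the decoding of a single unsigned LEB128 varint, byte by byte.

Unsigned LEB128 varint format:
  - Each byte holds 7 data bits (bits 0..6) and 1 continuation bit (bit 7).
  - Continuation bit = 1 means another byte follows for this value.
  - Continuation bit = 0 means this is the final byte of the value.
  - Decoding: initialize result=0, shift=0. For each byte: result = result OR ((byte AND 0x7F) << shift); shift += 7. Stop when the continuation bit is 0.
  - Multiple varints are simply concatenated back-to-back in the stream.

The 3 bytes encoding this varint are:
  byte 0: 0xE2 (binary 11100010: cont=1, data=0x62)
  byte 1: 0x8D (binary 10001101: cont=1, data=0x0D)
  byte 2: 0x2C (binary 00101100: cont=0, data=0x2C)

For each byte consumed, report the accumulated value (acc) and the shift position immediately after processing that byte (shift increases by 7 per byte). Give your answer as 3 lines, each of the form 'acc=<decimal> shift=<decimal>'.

Answer: acc=98 shift=7
acc=1762 shift=14
acc=722658 shift=21

Derivation:
byte 0=0xE2: payload=0x62=98, contrib = 98<<0 = 98; acc -> 98, shift -> 7
byte 1=0x8D: payload=0x0D=13, contrib = 13<<7 = 1664; acc -> 1762, shift -> 14
byte 2=0x2C: payload=0x2C=44, contrib = 44<<14 = 720896; acc -> 722658, shift -> 21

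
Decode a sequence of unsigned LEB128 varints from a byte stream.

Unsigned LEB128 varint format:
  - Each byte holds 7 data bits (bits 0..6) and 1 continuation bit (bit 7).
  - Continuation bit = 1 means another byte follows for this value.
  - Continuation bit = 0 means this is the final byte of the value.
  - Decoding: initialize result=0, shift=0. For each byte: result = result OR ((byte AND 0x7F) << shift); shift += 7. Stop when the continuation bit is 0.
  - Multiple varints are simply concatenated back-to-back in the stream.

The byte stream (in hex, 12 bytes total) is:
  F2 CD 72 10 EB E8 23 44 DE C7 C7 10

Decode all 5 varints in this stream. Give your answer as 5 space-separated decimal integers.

  byte[0]=0xF2 cont=1 payload=0x72=114: acc |= 114<<0 -> acc=114 shift=7
  byte[1]=0xCD cont=1 payload=0x4D=77: acc |= 77<<7 -> acc=9970 shift=14
  byte[2]=0x72 cont=0 payload=0x72=114: acc |= 114<<14 -> acc=1877746 shift=21 [end]
Varint 1: bytes[0:3] = F2 CD 72 -> value 1877746 (3 byte(s))
  byte[3]=0x10 cont=0 payload=0x10=16: acc |= 16<<0 -> acc=16 shift=7 [end]
Varint 2: bytes[3:4] = 10 -> value 16 (1 byte(s))
  byte[4]=0xEB cont=1 payload=0x6B=107: acc |= 107<<0 -> acc=107 shift=7
  byte[5]=0xE8 cont=1 payload=0x68=104: acc |= 104<<7 -> acc=13419 shift=14
  byte[6]=0x23 cont=0 payload=0x23=35: acc |= 35<<14 -> acc=586859 shift=21 [end]
Varint 3: bytes[4:7] = EB E8 23 -> value 586859 (3 byte(s))
  byte[7]=0x44 cont=0 payload=0x44=68: acc |= 68<<0 -> acc=68 shift=7 [end]
Varint 4: bytes[7:8] = 44 -> value 68 (1 byte(s))
  byte[8]=0xDE cont=1 payload=0x5E=94: acc |= 94<<0 -> acc=94 shift=7
  byte[9]=0xC7 cont=1 payload=0x47=71: acc |= 71<<7 -> acc=9182 shift=14
  byte[10]=0xC7 cont=1 payload=0x47=71: acc |= 71<<14 -> acc=1172446 shift=21
  byte[11]=0x10 cont=0 payload=0x10=16: acc |= 16<<21 -> acc=34726878 shift=28 [end]
Varint 5: bytes[8:12] = DE C7 C7 10 -> value 34726878 (4 byte(s))

Answer: 1877746 16 586859 68 34726878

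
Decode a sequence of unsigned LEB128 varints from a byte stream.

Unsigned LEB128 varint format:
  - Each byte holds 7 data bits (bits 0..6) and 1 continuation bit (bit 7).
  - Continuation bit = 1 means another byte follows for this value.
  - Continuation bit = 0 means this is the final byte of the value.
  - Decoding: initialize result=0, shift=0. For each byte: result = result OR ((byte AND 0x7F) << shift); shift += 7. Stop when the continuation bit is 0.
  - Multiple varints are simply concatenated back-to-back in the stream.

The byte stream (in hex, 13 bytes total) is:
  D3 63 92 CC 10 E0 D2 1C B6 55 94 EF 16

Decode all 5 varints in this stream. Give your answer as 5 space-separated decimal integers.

Answer: 12755 271890 469344 10934 374676

Derivation:
  byte[0]=0xD3 cont=1 payload=0x53=83: acc |= 83<<0 -> acc=83 shift=7
  byte[1]=0x63 cont=0 payload=0x63=99: acc |= 99<<7 -> acc=12755 shift=14 [end]
Varint 1: bytes[0:2] = D3 63 -> value 12755 (2 byte(s))
  byte[2]=0x92 cont=1 payload=0x12=18: acc |= 18<<0 -> acc=18 shift=7
  byte[3]=0xCC cont=1 payload=0x4C=76: acc |= 76<<7 -> acc=9746 shift=14
  byte[4]=0x10 cont=0 payload=0x10=16: acc |= 16<<14 -> acc=271890 shift=21 [end]
Varint 2: bytes[2:5] = 92 CC 10 -> value 271890 (3 byte(s))
  byte[5]=0xE0 cont=1 payload=0x60=96: acc |= 96<<0 -> acc=96 shift=7
  byte[6]=0xD2 cont=1 payload=0x52=82: acc |= 82<<7 -> acc=10592 shift=14
  byte[7]=0x1C cont=0 payload=0x1C=28: acc |= 28<<14 -> acc=469344 shift=21 [end]
Varint 3: bytes[5:8] = E0 D2 1C -> value 469344 (3 byte(s))
  byte[8]=0xB6 cont=1 payload=0x36=54: acc |= 54<<0 -> acc=54 shift=7
  byte[9]=0x55 cont=0 payload=0x55=85: acc |= 85<<7 -> acc=10934 shift=14 [end]
Varint 4: bytes[8:10] = B6 55 -> value 10934 (2 byte(s))
  byte[10]=0x94 cont=1 payload=0x14=20: acc |= 20<<0 -> acc=20 shift=7
  byte[11]=0xEF cont=1 payload=0x6F=111: acc |= 111<<7 -> acc=14228 shift=14
  byte[12]=0x16 cont=0 payload=0x16=22: acc |= 22<<14 -> acc=374676 shift=21 [end]
Varint 5: bytes[10:13] = 94 EF 16 -> value 374676 (3 byte(s))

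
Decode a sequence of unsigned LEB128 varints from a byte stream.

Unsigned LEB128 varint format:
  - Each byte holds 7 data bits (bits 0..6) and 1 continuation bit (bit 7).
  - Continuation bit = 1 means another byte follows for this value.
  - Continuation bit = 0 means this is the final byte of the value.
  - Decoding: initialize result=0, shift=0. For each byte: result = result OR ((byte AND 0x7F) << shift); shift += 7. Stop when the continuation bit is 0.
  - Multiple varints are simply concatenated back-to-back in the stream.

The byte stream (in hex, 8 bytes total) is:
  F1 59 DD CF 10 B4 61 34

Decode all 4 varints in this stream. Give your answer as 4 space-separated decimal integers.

  byte[0]=0xF1 cont=1 payload=0x71=113: acc |= 113<<0 -> acc=113 shift=7
  byte[1]=0x59 cont=0 payload=0x59=89: acc |= 89<<7 -> acc=11505 shift=14 [end]
Varint 1: bytes[0:2] = F1 59 -> value 11505 (2 byte(s))
  byte[2]=0xDD cont=1 payload=0x5D=93: acc |= 93<<0 -> acc=93 shift=7
  byte[3]=0xCF cont=1 payload=0x4F=79: acc |= 79<<7 -> acc=10205 shift=14
  byte[4]=0x10 cont=0 payload=0x10=16: acc |= 16<<14 -> acc=272349 shift=21 [end]
Varint 2: bytes[2:5] = DD CF 10 -> value 272349 (3 byte(s))
  byte[5]=0xB4 cont=1 payload=0x34=52: acc |= 52<<0 -> acc=52 shift=7
  byte[6]=0x61 cont=0 payload=0x61=97: acc |= 97<<7 -> acc=12468 shift=14 [end]
Varint 3: bytes[5:7] = B4 61 -> value 12468 (2 byte(s))
  byte[7]=0x34 cont=0 payload=0x34=52: acc |= 52<<0 -> acc=52 shift=7 [end]
Varint 4: bytes[7:8] = 34 -> value 52 (1 byte(s))

Answer: 11505 272349 12468 52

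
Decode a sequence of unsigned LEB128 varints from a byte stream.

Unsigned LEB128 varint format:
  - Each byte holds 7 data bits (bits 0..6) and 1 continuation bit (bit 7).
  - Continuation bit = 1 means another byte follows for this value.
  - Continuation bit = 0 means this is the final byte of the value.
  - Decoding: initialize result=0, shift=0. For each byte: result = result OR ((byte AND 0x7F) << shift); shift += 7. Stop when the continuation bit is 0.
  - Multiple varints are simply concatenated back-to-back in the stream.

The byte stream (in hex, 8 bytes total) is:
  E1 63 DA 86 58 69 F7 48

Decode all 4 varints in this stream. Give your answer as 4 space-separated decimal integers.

Answer: 12769 1442650 105 9335

Derivation:
  byte[0]=0xE1 cont=1 payload=0x61=97: acc |= 97<<0 -> acc=97 shift=7
  byte[1]=0x63 cont=0 payload=0x63=99: acc |= 99<<7 -> acc=12769 shift=14 [end]
Varint 1: bytes[0:2] = E1 63 -> value 12769 (2 byte(s))
  byte[2]=0xDA cont=1 payload=0x5A=90: acc |= 90<<0 -> acc=90 shift=7
  byte[3]=0x86 cont=1 payload=0x06=6: acc |= 6<<7 -> acc=858 shift=14
  byte[4]=0x58 cont=0 payload=0x58=88: acc |= 88<<14 -> acc=1442650 shift=21 [end]
Varint 2: bytes[2:5] = DA 86 58 -> value 1442650 (3 byte(s))
  byte[5]=0x69 cont=0 payload=0x69=105: acc |= 105<<0 -> acc=105 shift=7 [end]
Varint 3: bytes[5:6] = 69 -> value 105 (1 byte(s))
  byte[6]=0xF7 cont=1 payload=0x77=119: acc |= 119<<0 -> acc=119 shift=7
  byte[7]=0x48 cont=0 payload=0x48=72: acc |= 72<<7 -> acc=9335 shift=14 [end]
Varint 4: bytes[6:8] = F7 48 -> value 9335 (2 byte(s))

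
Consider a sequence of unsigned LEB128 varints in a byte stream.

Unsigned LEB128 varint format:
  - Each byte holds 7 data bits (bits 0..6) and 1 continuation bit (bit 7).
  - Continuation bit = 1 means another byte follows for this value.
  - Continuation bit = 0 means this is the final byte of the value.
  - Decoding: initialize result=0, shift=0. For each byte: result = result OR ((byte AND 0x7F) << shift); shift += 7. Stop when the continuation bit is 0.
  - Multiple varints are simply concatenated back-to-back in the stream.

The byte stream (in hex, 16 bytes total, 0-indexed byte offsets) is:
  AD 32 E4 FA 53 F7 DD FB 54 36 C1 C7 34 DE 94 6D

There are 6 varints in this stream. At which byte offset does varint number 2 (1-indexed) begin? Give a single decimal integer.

  byte[0]=0xAD cont=1 payload=0x2D=45: acc |= 45<<0 -> acc=45 shift=7
  byte[1]=0x32 cont=0 payload=0x32=50: acc |= 50<<7 -> acc=6445 shift=14 [end]
Varint 1: bytes[0:2] = AD 32 -> value 6445 (2 byte(s))
  byte[2]=0xE4 cont=1 payload=0x64=100: acc |= 100<<0 -> acc=100 shift=7
  byte[3]=0xFA cont=1 payload=0x7A=122: acc |= 122<<7 -> acc=15716 shift=14
  byte[4]=0x53 cont=0 payload=0x53=83: acc |= 83<<14 -> acc=1375588 shift=21 [end]
Varint 2: bytes[2:5] = E4 FA 53 -> value 1375588 (3 byte(s))
  byte[5]=0xF7 cont=1 payload=0x77=119: acc |= 119<<0 -> acc=119 shift=7
  byte[6]=0xDD cont=1 payload=0x5D=93: acc |= 93<<7 -> acc=12023 shift=14
  byte[7]=0xFB cont=1 payload=0x7B=123: acc |= 123<<14 -> acc=2027255 shift=21
  byte[8]=0x54 cont=0 payload=0x54=84: acc |= 84<<21 -> acc=178188023 shift=28 [end]
Varint 3: bytes[5:9] = F7 DD FB 54 -> value 178188023 (4 byte(s))
  byte[9]=0x36 cont=0 payload=0x36=54: acc |= 54<<0 -> acc=54 shift=7 [end]
Varint 4: bytes[9:10] = 36 -> value 54 (1 byte(s))
  byte[10]=0xC1 cont=1 payload=0x41=65: acc |= 65<<0 -> acc=65 shift=7
  byte[11]=0xC7 cont=1 payload=0x47=71: acc |= 71<<7 -> acc=9153 shift=14
  byte[12]=0x34 cont=0 payload=0x34=52: acc |= 52<<14 -> acc=861121 shift=21 [end]
Varint 5: bytes[10:13] = C1 C7 34 -> value 861121 (3 byte(s))
  byte[13]=0xDE cont=1 payload=0x5E=94: acc |= 94<<0 -> acc=94 shift=7
  byte[14]=0x94 cont=1 payload=0x14=20: acc |= 20<<7 -> acc=2654 shift=14
  byte[15]=0x6D cont=0 payload=0x6D=109: acc |= 109<<14 -> acc=1788510 shift=21 [end]
Varint 6: bytes[13:16] = DE 94 6D -> value 1788510 (3 byte(s))

Answer: 2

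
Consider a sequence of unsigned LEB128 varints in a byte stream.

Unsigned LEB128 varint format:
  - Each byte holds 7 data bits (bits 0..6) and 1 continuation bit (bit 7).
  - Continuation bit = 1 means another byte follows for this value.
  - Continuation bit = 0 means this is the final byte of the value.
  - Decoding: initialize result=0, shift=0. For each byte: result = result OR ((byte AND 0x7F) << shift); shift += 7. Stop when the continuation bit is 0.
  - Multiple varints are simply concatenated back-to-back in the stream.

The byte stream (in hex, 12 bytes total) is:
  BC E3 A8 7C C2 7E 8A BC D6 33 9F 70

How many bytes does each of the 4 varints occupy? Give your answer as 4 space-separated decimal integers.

Answer: 4 2 4 2

Derivation:
  byte[0]=0xBC cont=1 payload=0x3C=60: acc |= 60<<0 -> acc=60 shift=7
  byte[1]=0xE3 cont=1 payload=0x63=99: acc |= 99<<7 -> acc=12732 shift=14
  byte[2]=0xA8 cont=1 payload=0x28=40: acc |= 40<<14 -> acc=668092 shift=21
  byte[3]=0x7C cont=0 payload=0x7C=124: acc |= 124<<21 -> acc=260714940 shift=28 [end]
Varint 1: bytes[0:4] = BC E3 A8 7C -> value 260714940 (4 byte(s))
  byte[4]=0xC2 cont=1 payload=0x42=66: acc |= 66<<0 -> acc=66 shift=7
  byte[5]=0x7E cont=0 payload=0x7E=126: acc |= 126<<7 -> acc=16194 shift=14 [end]
Varint 2: bytes[4:6] = C2 7E -> value 16194 (2 byte(s))
  byte[6]=0x8A cont=1 payload=0x0A=10: acc |= 10<<0 -> acc=10 shift=7
  byte[7]=0xBC cont=1 payload=0x3C=60: acc |= 60<<7 -> acc=7690 shift=14
  byte[8]=0xD6 cont=1 payload=0x56=86: acc |= 86<<14 -> acc=1416714 shift=21
  byte[9]=0x33 cont=0 payload=0x33=51: acc |= 51<<21 -> acc=108371466 shift=28 [end]
Varint 3: bytes[6:10] = 8A BC D6 33 -> value 108371466 (4 byte(s))
  byte[10]=0x9F cont=1 payload=0x1F=31: acc |= 31<<0 -> acc=31 shift=7
  byte[11]=0x70 cont=0 payload=0x70=112: acc |= 112<<7 -> acc=14367 shift=14 [end]
Varint 4: bytes[10:12] = 9F 70 -> value 14367 (2 byte(s))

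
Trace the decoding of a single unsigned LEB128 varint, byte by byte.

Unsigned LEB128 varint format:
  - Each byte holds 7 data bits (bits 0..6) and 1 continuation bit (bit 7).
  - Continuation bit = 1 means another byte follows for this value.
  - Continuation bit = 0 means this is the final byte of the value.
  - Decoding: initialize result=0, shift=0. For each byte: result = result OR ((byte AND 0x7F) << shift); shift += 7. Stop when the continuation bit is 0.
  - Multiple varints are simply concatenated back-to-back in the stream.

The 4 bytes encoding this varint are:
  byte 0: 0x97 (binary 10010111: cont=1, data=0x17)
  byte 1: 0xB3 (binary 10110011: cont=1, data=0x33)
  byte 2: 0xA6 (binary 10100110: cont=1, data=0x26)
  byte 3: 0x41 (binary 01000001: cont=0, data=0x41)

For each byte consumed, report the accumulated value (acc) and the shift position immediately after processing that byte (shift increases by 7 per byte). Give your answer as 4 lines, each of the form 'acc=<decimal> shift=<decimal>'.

Answer: acc=23 shift=7
acc=6551 shift=14
acc=629143 shift=21
acc=136944023 shift=28

Derivation:
byte 0=0x97: payload=0x17=23, contrib = 23<<0 = 23; acc -> 23, shift -> 7
byte 1=0xB3: payload=0x33=51, contrib = 51<<7 = 6528; acc -> 6551, shift -> 14
byte 2=0xA6: payload=0x26=38, contrib = 38<<14 = 622592; acc -> 629143, shift -> 21
byte 3=0x41: payload=0x41=65, contrib = 65<<21 = 136314880; acc -> 136944023, shift -> 28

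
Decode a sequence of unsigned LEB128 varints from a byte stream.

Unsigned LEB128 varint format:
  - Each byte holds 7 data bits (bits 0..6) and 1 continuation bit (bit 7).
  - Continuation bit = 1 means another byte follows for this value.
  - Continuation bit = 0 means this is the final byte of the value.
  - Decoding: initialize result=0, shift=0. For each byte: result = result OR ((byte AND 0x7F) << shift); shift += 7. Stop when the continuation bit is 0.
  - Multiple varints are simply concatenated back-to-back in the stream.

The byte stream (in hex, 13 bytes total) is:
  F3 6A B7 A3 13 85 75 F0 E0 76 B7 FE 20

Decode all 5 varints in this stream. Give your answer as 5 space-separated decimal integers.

Answer: 13683 315831 14981 1945712 540471

Derivation:
  byte[0]=0xF3 cont=1 payload=0x73=115: acc |= 115<<0 -> acc=115 shift=7
  byte[1]=0x6A cont=0 payload=0x6A=106: acc |= 106<<7 -> acc=13683 shift=14 [end]
Varint 1: bytes[0:2] = F3 6A -> value 13683 (2 byte(s))
  byte[2]=0xB7 cont=1 payload=0x37=55: acc |= 55<<0 -> acc=55 shift=7
  byte[3]=0xA3 cont=1 payload=0x23=35: acc |= 35<<7 -> acc=4535 shift=14
  byte[4]=0x13 cont=0 payload=0x13=19: acc |= 19<<14 -> acc=315831 shift=21 [end]
Varint 2: bytes[2:5] = B7 A3 13 -> value 315831 (3 byte(s))
  byte[5]=0x85 cont=1 payload=0x05=5: acc |= 5<<0 -> acc=5 shift=7
  byte[6]=0x75 cont=0 payload=0x75=117: acc |= 117<<7 -> acc=14981 shift=14 [end]
Varint 3: bytes[5:7] = 85 75 -> value 14981 (2 byte(s))
  byte[7]=0xF0 cont=1 payload=0x70=112: acc |= 112<<0 -> acc=112 shift=7
  byte[8]=0xE0 cont=1 payload=0x60=96: acc |= 96<<7 -> acc=12400 shift=14
  byte[9]=0x76 cont=0 payload=0x76=118: acc |= 118<<14 -> acc=1945712 shift=21 [end]
Varint 4: bytes[7:10] = F0 E0 76 -> value 1945712 (3 byte(s))
  byte[10]=0xB7 cont=1 payload=0x37=55: acc |= 55<<0 -> acc=55 shift=7
  byte[11]=0xFE cont=1 payload=0x7E=126: acc |= 126<<7 -> acc=16183 shift=14
  byte[12]=0x20 cont=0 payload=0x20=32: acc |= 32<<14 -> acc=540471 shift=21 [end]
Varint 5: bytes[10:13] = B7 FE 20 -> value 540471 (3 byte(s))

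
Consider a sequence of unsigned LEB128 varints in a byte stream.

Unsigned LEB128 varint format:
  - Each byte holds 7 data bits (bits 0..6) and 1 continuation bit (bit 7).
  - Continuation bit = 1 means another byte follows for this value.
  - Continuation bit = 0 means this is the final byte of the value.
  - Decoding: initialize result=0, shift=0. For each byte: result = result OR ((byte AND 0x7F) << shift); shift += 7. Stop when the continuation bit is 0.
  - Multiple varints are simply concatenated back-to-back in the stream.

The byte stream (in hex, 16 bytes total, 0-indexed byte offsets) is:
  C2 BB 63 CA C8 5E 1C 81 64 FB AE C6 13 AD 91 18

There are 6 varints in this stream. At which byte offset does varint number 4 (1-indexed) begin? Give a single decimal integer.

Answer: 7

Derivation:
  byte[0]=0xC2 cont=1 payload=0x42=66: acc |= 66<<0 -> acc=66 shift=7
  byte[1]=0xBB cont=1 payload=0x3B=59: acc |= 59<<7 -> acc=7618 shift=14
  byte[2]=0x63 cont=0 payload=0x63=99: acc |= 99<<14 -> acc=1629634 shift=21 [end]
Varint 1: bytes[0:3] = C2 BB 63 -> value 1629634 (3 byte(s))
  byte[3]=0xCA cont=1 payload=0x4A=74: acc |= 74<<0 -> acc=74 shift=7
  byte[4]=0xC8 cont=1 payload=0x48=72: acc |= 72<<7 -> acc=9290 shift=14
  byte[5]=0x5E cont=0 payload=0x5E=94: acc |= 94<<14 -> acc=1549386 shift=21 [end]
Varint 2: bytes[3:6] = CA C8 5E -> value 1549386 (3 byte(s))
  byte[6]=0x1C cont=0 payload=0x1C=28: acc |= 28<<0 -> acc=28 shift=7 [end]
Varint 3: bytes[6:7] = 1C -> value 28 (1 byte(s))
  byte[7]=0x81 cont=1 payload=0x01=1: acc |= 1<<0 -> acc=1 shift=7
  byte[8]=0x64 cont=0 payload=0x64=100: acc |= 100<<7 -> acc=12801 shift=14 [end]
Varint 4: bytes[7:9] = 81 64 -> value 12801 (2 byte(s))
  byte[9]=0xFB cont=1 payload=0x7B=123: acc |= 123<<0 -> acc=123 shift=7
  byte[10]=0xAE cont=1 payload=0x2E=46: acc |= 46<<7 -> acc=6011 shift=14
  byte[11]=0xC6 cont=1 payload=0x46=70: acc |= 70<<14 -> acc=1152891 shift=21
  byte[12]=0x13 cont=0 payload=0x13=19: acc |= 19<<21 -> acc=40998779 shift=28 [end]
Varint 5: bytes[9:13] = FB AE C6 13 -> value 40998779 (4 byte(s))
  byte[13]=0xAD cont=1 payload=0x2D=45: acc |= 45<<0 -> acc=45 shift=7
  byte[14]=0x91 cont=1 payload=0x11=17: acc |= 17<<7 -> acc=2221 shift=14
  byte[15]=0x18 cont=0 payload=0x18=24: acc |= 24<<14 -> acc=395437 shift=21 [end]
Varint 6: bytes[13:16] = AD 91 18 -> value 395437 (3 byte(s))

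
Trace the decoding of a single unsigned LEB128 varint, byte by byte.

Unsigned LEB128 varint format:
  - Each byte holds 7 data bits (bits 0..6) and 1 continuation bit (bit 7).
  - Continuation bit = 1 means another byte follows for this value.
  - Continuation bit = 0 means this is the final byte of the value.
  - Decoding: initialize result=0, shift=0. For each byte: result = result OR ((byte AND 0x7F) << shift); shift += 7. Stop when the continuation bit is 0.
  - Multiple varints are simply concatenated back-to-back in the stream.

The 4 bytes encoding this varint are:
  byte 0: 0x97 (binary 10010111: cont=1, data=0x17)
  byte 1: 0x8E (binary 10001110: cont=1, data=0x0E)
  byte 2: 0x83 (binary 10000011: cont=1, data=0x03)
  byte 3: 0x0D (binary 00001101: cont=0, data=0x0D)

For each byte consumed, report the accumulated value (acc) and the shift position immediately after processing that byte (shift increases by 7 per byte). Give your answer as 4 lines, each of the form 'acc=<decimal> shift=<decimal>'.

byte 0=0x97: payload=0x17=23, contrib = 23<<0 = 23; acc -> 23, shift -> 7
byte 1=0x8E: payload=0x0E=14, contrib = 14<<7 = 1792; acc -> 1815, shift -> 14
byte 2=0x83: payload=0x03=3, contrib = 3<<14 = 49152; acc -> 50967, shift -> 21
byte 3=0x0D: payload=0x0D=13, contrib = 13<<21 = 27262976; acc -> 27313943, shift -> 28

Answer: acc=23 shift=7
acc=1815 shift=14
acc=50967 shift=21
acc=27313943 shift=28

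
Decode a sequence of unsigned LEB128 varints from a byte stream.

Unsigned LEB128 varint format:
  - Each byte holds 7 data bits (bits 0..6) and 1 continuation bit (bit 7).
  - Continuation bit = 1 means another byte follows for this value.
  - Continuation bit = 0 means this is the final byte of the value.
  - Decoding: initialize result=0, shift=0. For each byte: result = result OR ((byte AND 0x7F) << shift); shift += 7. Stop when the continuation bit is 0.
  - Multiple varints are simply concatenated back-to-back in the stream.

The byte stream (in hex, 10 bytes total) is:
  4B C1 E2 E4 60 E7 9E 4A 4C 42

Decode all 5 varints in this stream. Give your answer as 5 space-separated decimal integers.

Answer: 75 202977601 1216359 76 66

Derivation:
  byte[0]=0x4B cont=0 payload=0x4B=75: acc |= 75<<0 -> acc=75 shift=7 [end]
Varint 1: bytes[0:1] = 4B -> value 75 (1 byte(s))
  byte[1]=0xC1 cont=1 payload=0x41=65: acc |= 65<<0 -> acc=65 shift=7
  byte[2]=0xE2 cont=1 payload=0x62=98: acc |= 98<<7 -> acc=12609 shift=14
  byte[3]=0xE4 cont=1 payload=0x64=100: acc |= 100<<14 -> acc=1651009 shift=21
  byte[4]=0x60 cont=0 payload=0x60=96: acc |= 96<<21 -> acc=202977601 shift=28 [end]
Varint 2: bytes[1:5] = C1 E2 E4 60 -> value 202977601 (4 byte(s))
  byte[5]=0xE7 cont=1 payload=0x67=103: acc |= 103<<0 -> acc=103 shift=7
  byte[6]=0x9E cont=1 payload=0x1E=30: acc |= 30<<7 -> acc=3943 shift=14
  byte[7]=0x4A cont=0 payload=0x4A=74: acc |= 74<<14 -> acc=1216359 shift=21 [end]
Varint 3: bytes[5:8] = E7 9E 4A -> value 1216359 (3 byte(s))
  byte[8]=0x4C cont=0 payload=0x4C=76: acc |= 76<<0 -> acc=76 shift=7 [end]
Varint 4: bytes[8:9] = 4C -> value 76 (1 byte(s))
  byte[9]=0x42 cont=0 payload=0x42=66: acc |= 66<<0 -> acc=66 shift=7 [end]
Varint 5: bytes[9:10] = 42 -> value 66 (1 byte(s))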